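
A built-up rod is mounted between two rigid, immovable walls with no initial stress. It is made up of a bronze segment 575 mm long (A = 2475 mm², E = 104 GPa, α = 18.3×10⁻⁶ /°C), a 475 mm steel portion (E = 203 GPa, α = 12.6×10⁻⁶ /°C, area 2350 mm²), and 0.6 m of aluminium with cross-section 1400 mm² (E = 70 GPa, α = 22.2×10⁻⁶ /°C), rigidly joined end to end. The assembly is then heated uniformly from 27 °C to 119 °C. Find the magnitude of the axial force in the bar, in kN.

With the walls removed the bar would change length by δ_free = Σ αᵢΔT Lᵢ = 18.3×10⁻⁶×92×575 + 12.6×10⁻⁶×92×475 + 22.2×10⁻⁶×92×600 = 2.744 mm.
Since the ends are fixed, an axial force P builds up, equal in every segment, with P · Σ Lᵢ/(AᵢEᵢ) = δ_free.
The series flexibility is Σ Lᵢ/(AᵢEᵢ) = 575/(2475×104×10³) + 475/(2350×203×10³) + 600/(1400×70×10³) = 9.352×10⁻⁶ mm/N.
So P = 2.744 / 9.352×10⁻⁶ = 293.4 kN, compressive.

P ≈ 293 kN (compressive)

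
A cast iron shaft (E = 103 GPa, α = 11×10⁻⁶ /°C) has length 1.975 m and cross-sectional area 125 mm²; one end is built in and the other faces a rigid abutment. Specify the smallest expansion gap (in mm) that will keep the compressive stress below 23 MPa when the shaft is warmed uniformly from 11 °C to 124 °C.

Free expansion if unrestrained: δ_free = αΔT L = 11×10⁻⁶ × 113 × 1975 = 2.455 mm.
At the allowable stress the elastic shortening the wall may impose is σL/E = 23 × 1975 / (103×10³) = 0.441 mm.
The gap must absorb the remainder: g_min = 2.455 − 0.441 = 2.014 mm.

g ≈ 2.01 mm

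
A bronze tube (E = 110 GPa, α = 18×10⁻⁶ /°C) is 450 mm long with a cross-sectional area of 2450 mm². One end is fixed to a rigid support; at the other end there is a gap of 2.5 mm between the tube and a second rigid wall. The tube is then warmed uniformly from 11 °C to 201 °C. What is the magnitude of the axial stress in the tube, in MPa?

σ ≈ 0 MPa

Free thermal elongation = αΔT L = 18×10⁻⁶ × 190 × 450 = 1.539 mm.
This is smaller than the 2.5 mm clearance, so the tube expands freely without reaching the stop — the stress is zero.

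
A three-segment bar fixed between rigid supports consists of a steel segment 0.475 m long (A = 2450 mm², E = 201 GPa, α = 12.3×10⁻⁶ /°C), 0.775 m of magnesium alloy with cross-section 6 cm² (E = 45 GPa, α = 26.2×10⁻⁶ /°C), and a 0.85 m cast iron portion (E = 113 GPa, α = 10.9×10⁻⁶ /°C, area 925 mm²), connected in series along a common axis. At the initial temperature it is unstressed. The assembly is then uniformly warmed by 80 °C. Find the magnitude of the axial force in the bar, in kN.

P ≈ 74.9 kN (compressive)

With the walls removed the bar would change length by δ_free = Σ αᵢΔT Lᵢ = 12.3×10⁻⁶×80×475 + 26.2×10⁻⁶×80×775 + 10.9×10⁻⁶×80×850 = 2.833 mm.
The rigid supports impose zero overall length change; the single axial force P common to all segments must satisfy P Σ Lᵢ/(AᵢEᵢ) = δ_free.
The series flexibility is Σ Lᵢ/(AᵢEᵢ) = 475/(2450×201×10³) + 775/(600×45×10³) + 850/(925×113×10³) = 3.78×10⁻⁵ mm/N.
P = 2.833 / 3.78×10⁻⁵ = 74950 N = 74.95 kN, compressive.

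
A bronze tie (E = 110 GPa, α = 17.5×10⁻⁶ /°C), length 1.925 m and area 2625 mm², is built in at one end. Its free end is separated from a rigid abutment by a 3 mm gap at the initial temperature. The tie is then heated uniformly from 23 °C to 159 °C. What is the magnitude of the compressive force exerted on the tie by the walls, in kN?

P ≈ 237 kN

Unrestrained expansion: δ_free = αΔT L = 17.5×10⁻⁶ × 136 × 1925 = 4.581 mm.
This exceeds the 3 mm gap, so the wall pushes back. The portion of expansion that must be recovered elastically is δ_free − gap = 4.581 − 3 = 1.581 mm.
So σ = E(δ_free − g)/L = 110×10³ × 1.581/1925 = 90.37 MPa.
Force on the wall = σA = 90.37 × 2625 mm² = 237.2 kN.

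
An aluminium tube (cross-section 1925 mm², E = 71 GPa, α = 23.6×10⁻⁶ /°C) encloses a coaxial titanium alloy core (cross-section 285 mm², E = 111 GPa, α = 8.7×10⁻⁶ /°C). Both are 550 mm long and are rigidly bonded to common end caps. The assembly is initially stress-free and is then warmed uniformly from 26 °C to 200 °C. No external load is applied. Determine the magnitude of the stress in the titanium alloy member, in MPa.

The aluminium has the larger α, so on heating it would change length more than the titanium alloy if both were free. The rigid plates force a common final length, so the aluminium is put into compression and the titanium alloy into tension, with equal and opposite forces P (no external load).
Compatibility of the two members (thermal + elastic change equal): (α₁ − α₂)ΔT = P·[1/(A₁E₁) + 1/(A₂E₂)].
|α₁ − α₂|·ΔT = 14.9×10⁻⁶ × 174 = 0.002593.
1/(A₁E₁) + 1/(A₂E₂) = 1/(1925×71×10³) + 1/(285×111×10³) = 3.893×10⁻⁸ N⁻¹.
So P = 0.002593 / 3.893×10⁻⁸ = 66.6 kN.
σ_{titanium alloy} = P/A₂ = 66600/285 = 233.7 MPa, tensile.

σ ≈ 234 MPa (tensile)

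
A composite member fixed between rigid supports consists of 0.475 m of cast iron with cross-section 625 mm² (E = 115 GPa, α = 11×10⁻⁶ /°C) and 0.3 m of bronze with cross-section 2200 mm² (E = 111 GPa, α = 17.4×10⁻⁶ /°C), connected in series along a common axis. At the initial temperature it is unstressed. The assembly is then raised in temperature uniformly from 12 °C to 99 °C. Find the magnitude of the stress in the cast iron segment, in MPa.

Free thermal expansion of the whole bar: Σ αᵢΔT Lᵢ = 11×10⁻⁶×87×475 + 17.4×10⁻⁶×87×300 = 0.9087 mm.
The rigid supports impose zero overall length change; the single axial force P common to all segments must satisfy P Σ Lᵢ/(AᵢEᵢ) = δ_free.
The series flexibility is Σ Lᵢ/(AᵢEᵢ) = 475/(625×115×10³) + 300/(2200×111×10³) = 7.837×10⁻⁶ mm/N.
Hence P = δ_free / Σ(L/AE) = 0.9087/7.837×10⁻⁶ = 115.9 kN (compressive).
σ_{cast iron} = P / A = 115900 / 625 = 185.5 MPa.

σ ≈ 186 MPa (compressive)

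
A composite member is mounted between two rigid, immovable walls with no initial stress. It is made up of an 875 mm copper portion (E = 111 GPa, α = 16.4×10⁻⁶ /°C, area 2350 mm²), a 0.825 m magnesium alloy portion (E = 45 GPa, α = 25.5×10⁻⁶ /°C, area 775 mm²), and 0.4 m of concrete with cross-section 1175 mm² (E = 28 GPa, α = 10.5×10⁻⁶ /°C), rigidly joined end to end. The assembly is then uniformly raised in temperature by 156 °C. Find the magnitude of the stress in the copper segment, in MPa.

σ ≈ 67.1 MPa (compressive)

If the supports were absent, the total length change would be Σ αᵢΔT Lᵢ = 16.4×10⁻⁶×156×875 + 25.5×10⁻⁶×156×825 + 10.5×10⁻⁶×156×400 = 6.176 mm.
The rigid supports impose zero overall length change; the single axial force P common to all segments must satisfy P Σ Lᵢ/(AᵢEᵢ) = δ_free.
Σ Lᵢ/(AᵢEᵢ) = 875/(2350×111×10³) + 825/(775×45×10³) + 400/(1175×28×10³) = 3.917×10⁻⁵ mm/N.
P = 6.176 / 3.917×10⁻⁵ = 157700 N = 157.7 kN, compressive.
σ_{copper} = P / A = 157700 / 2350 = 67.09 MPa.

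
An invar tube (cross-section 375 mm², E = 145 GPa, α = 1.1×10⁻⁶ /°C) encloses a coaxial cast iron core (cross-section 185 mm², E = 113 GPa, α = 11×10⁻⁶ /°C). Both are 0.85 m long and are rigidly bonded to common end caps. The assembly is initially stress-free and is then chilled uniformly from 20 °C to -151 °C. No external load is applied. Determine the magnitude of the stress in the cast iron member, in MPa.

Both members must finish at the same length. With the larger α, the cast iron tends to over-contract; the plates restrain it, putting the cast iron in tension and the invar in compression. With no external load the two internal forces are equal and opposite, magnitude P.
Compatibility of the two members (thermal + elastic change equal): (α₁ − α₂)ΔT = P·[1/(A₁E₁) + 1/(A₂E₂)].
|α₁ − α₂|·ΔT = 9.9×10⁻⁶ × 171 = 0.001693.
1/(A₁E₁) + 1/(A₂E₂) = 1/(375×145×10³) + 1/(185×113×10³) = 6.623×10⁻⁸ N⁻¹.
So P = 0.001693 / 6.623×10⁻⁸ = 25.56 kN.
σ_{cast iron} = P/A₂ = 25560/185 = 138.2 MPa, tensile.

σ ≈ 138 MPa (tensile)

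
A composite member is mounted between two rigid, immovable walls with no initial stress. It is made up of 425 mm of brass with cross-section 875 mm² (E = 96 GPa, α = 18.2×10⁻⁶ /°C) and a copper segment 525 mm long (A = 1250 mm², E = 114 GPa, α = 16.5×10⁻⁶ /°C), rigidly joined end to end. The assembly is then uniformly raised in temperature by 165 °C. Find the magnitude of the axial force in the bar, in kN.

P ≈ 309 kN (compressive)

If the supports were absent, the total length change would be Σ αᵢΔT Lᵢ = 18.2×10⁻⁶×165×425 + 16.5×10⁻⁶×165×525 = 2.706 mm.
Since the ends are fixed, an axial force P builds up, equal in every segment, with P · Σ Lᵢ/(AᵢEᵢ) = δ_free.
The series flexibility is Σ Lᵢ/(AᵢEᵢ) = 425/(875×96×10³) + 525/(1250×114×10³) = 8.744×10⁻⁶ mm/N.
So P = 2.706 / 8.744×10⁻⁶ = 309.4 kN, compressive.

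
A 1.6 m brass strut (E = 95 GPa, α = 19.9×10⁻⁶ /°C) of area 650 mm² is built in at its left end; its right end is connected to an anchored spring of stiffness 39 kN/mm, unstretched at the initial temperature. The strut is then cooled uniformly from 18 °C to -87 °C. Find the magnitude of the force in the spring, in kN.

P ≈ 64.9 kN

If the spring were absent the strut would shorten by αΔT L = 19.9×10⁻⁶ × 105 × 1600 = 3.343 mm.
Let P be the tensile force in the spring. The strut extends elastically by PL/(AE) and the spring stretches by P/k; together these equal δ_free.
P [ L/(AE) + 1/k ] = δ_free → P [ 1600/(650×95×10³) + 1/(39×10³) ] = 3.343.
P = 3.343 / 5.155×10⁻⁵ = 64850 N.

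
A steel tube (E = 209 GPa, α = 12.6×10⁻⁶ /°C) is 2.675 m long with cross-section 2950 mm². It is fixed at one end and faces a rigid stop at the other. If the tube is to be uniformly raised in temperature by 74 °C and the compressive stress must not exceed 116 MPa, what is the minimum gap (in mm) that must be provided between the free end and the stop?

g ≈ 1.01 mm

With no wall the tube would lengthen by αΔT L = 12.6×10⁻⁶ × 74 × 2675 = 2.494 mm.
A stress of 116 MPa corresponds to the wall pushing the tube back by σL/E = 116×2675/(209×10³) = 1.485 mm.
The gap must absorb the remainder: g_min = 2.494 − 1.485 = 1.009 mm.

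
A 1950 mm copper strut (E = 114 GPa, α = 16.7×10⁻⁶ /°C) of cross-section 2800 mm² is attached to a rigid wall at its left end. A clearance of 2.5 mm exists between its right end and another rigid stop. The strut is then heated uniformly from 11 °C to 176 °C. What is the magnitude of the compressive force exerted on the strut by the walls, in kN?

If the wall were absent the strut would grow by αΔT L = 16.7×10⁻⁶ × 165 × 1950 = 5.373 mm.
This exceeds the 2.5 mm gap, so the wall pushes back. The portion of expansion that must be recovered elastically is δ_free − gap = 5.373 − 2.5 = 2.873 mm.
So σ = E(δ_free − g)/L = 114×10³ × 2.873/1950 = 168 MPa.
Force on the wall = σA = 168 × 2800 mm² = 470.3 kN.

P ≈ 470 kN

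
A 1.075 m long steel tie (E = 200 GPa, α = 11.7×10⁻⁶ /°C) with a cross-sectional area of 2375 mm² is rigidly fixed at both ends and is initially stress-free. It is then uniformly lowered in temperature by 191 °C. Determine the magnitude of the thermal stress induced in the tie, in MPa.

σ ≈ 447 MPa (tensile)

Because both ends are immovable the net strain is zero, and the suppressed thermal strain is αΔT = 11.7×10⁻⁶ × 191 = 2234.7×10⁻⁶.
The stress required to suppress this strain is σ = Eε = 200×10³ × 2234.7×10⁻⁶ = 446.9 MPa, tensile since the tie is trying to contract.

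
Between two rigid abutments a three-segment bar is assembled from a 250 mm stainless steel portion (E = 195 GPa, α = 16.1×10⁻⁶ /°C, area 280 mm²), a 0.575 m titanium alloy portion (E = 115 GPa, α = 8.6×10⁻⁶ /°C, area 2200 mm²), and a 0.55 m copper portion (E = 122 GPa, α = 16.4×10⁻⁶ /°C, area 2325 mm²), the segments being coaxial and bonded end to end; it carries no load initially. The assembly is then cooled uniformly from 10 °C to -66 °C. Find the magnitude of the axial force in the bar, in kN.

P ≈ 156 kN (tensile)

With the walls removed the bar would change length by δ_free = Σ αᵢΔT Lᵢ = 16.1×10⁻⁶×76×250 + 8.6×10⁻⁶×76×575 + 16.4×10⁻⁶×76×550 = 1.367 mm.
Since the ends are fixed, an axial force P builds up, equal in every segment, with P · Σ Lᵢ/(AᵢEᵢ) = δ_free.
The series flexibility is Σ Lᵢ/(AᵢEᵢ) = 250/(280×195×10³) + 575/(2200×115×10³) + 550/(2325×122×10³) = 8.79×10⁻⁶ mm/N.
Hence P = δ_free / Σ(L/AE) = 1.367/8.79×10⁻⁶ = 155.5 kN (tensile).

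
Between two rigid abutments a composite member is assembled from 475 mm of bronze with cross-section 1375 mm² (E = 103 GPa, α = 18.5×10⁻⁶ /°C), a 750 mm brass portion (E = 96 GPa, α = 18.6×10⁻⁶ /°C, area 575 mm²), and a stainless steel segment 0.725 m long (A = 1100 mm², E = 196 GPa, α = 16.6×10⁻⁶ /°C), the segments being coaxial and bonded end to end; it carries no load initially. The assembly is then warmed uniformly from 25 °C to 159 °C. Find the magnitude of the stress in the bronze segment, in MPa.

σ ≈ 167 MPa (compressive)

If the supports were absent, the total length change would be Σ αᵢΔT Lᵢ = 18.5×10⁻⁶×134×475 + 18.6×10⁻⁶×134×750 + 16.6×10⁻⁶×134×725 = 4.66 mm.
Since the ends are fixed, an axial force P builds up, equal in every segment, with P · Σ Lᵢ/(AᵢEᵢ) = δ_free.
Σ Lᵢ/(AᵢEᵢ) = 475/(1375×103×10³) + 750/(575×96×10³) + 725/(1100×196×10³) = 2.03×10⁻⁵ mm/N.
Hence P = δ_free / Σ(L/AE) = 4.66/2.03×10⁻⁵ = 229.5 kN (compressive).
σ_{bronze} = P / A = 229500 / 1375 = 166.9 MPa.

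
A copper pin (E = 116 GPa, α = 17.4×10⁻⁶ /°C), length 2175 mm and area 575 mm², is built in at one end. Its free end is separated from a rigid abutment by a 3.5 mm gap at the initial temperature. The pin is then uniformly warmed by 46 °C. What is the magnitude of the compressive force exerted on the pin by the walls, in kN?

If the wall were absent the pin would grow by αΔT L = 17.4×10⁻⁶ × 46 × 2175 = 1.741 mm.
This is smaller than the 3.5 mm clearance, so the pin expands freely without reaching the stop — the stress is zero.

P ≈ 0 kN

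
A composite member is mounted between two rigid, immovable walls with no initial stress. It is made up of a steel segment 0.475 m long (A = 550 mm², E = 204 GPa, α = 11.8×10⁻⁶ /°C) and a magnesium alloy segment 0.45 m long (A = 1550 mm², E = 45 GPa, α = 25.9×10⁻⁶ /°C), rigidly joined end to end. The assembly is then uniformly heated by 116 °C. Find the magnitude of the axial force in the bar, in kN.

P ≈ 187 kN (compressive)

Free thermal expansion of the whole bar: Σ αᵢΔT Lᵢ = 11.8×10⁻⁶×116×475 + 25.9×10⁻⁶×116×450 = 2.002 mm.
The rigid supports impose zero overall length change; the single axial force P common to all segments must satisfy P Σ Lᵢ/(AᵢEᵢ) = δ_free.
Σ Lᵢ/(AᵢEᵢ) = 475/(550×204×10³) + 450/(1550×45×10³) = 1.069×10⁻⁵ mm/N.
So P = 2.002 / 1.069×10⁻⁵ = 187.4 kN, compressive.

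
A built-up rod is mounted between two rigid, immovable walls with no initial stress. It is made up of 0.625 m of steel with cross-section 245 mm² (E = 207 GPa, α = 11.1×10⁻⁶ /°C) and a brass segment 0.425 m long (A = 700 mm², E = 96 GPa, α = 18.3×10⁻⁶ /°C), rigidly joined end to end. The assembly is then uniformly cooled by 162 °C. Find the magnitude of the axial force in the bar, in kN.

If the supports were absent, the total length change would be Σ αᵢΔT Lᵢ = 11.1×10⁻⁶×162×625 + 18.3×10⁻⁶×162×425 = 2.384 mm.
The rigid supports impose zero overall length change; the single axial force P common to all segments must satisfy P Σ Lᵢ/(AᵢEᵢ) = δ_free.
The series flexibility is Σ Lᵢ/(AᵢEᵢ) = 625/(245×207×10³) + 425/(700×96×10³) = 1.865×10⁻⁵ mm/N.
P = 2.384 / 1.865×10⁻⁵ = 127800 N = 127.8 kN, tensile.

P ≈ 128 kN (tensile)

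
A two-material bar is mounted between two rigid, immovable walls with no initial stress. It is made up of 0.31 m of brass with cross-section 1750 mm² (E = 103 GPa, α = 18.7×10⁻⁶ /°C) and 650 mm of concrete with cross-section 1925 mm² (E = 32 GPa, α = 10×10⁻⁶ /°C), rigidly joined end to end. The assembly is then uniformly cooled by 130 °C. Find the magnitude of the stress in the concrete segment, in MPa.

σ ≈ 67.7 MPa (tensile)

Free thermal contraction of the whole bar: Σ αᵢΔT Lᵢ = 18.7×10⁻⁶×130×310 + 10×10⁻⁶×130×650 = 1.599 mm.
The rigid supports impose zero overall length change; the single axial force P common to all segments must satisfy P Σ Lᵢ/(AᵢEᵢ) = δ_free.
The series flexibility is Σ Lᵢ/(AᵢEᵢ) = 310/(1750×103×10³) + 650/(1925×32×10³) = 1.227×10⁻⁵ mm/N.
So P = 1.599 / 1.227×10⁻⁵ = 130.3 kN, tensile.
σ_{concrete} = P / A = 130300 / 1925 = 67.67 MPa.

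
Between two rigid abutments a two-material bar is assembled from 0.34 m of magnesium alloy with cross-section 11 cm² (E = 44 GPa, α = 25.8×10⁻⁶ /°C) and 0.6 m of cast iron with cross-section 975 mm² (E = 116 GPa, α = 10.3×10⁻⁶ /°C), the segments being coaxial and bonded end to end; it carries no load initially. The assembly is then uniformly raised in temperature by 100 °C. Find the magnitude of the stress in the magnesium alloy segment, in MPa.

If the supports were absent, the total length change would be Σ αᵢΔT Lᵢ = 25.8×10⁻⁶×100×340 + 10.3×10⁻⁶×100×600 = 1.495 mm.
Since the ends are fixed, an axial force P builds up, equal in every segment, with P · Σ Lᵢ/(AᵢEᵢ) = δ_free.
The series flexibility is Σ Lᵢ/(AᵢEᵢ) = 340/(1100×44×10³) + 600/(975×116×10³) = 1.233×10⁻⁵ mm/N.
So P = 1.495 / 1.233×10⁻⁵ = 121.3 kN, compressive.
σ_{magnesium alloy} = P / A = 121300 / 1100 = 110.2 MPa.

σ ≈ 110 MPa (compressive)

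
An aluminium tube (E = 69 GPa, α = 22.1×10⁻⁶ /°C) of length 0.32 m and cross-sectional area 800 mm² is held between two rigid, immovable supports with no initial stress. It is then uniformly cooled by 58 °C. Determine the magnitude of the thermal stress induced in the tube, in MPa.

σ ≈ 88.4 MPa (tensile)

The supports are rigid, so the total axial strain is zero. The restrained thermal strain is ε = αΔT = 22.1×10⁻⁶ × 58 = 1281.8×10⁻⁶.
Hence σ = E·αΔT = 69×10³ × 1281.8×10⁻⁶ = 88.44 MPa, tensile.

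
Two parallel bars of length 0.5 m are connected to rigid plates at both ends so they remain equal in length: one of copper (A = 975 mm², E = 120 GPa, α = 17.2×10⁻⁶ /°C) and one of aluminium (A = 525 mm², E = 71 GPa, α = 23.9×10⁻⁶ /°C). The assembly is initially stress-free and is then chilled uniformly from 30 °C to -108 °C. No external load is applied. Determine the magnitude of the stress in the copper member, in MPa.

The aluminium has the larger α, so on cooling it would change length more than the copper if both were free. The rigid plates force a common final length, so the aluminium is put into tension and the copper into compression, with equal and opposite forces P (no external load).
Setting the final lengths equal and cancelling L: (α₁ − α₂)ΔT = P/(A₁E₁) + P/(A₂E₂).
|α₁ − α₂|·ΔT = 6.7×10⁻⁶ × 138 = 0.0009246.
1/(A₁E₁) + 1/(A₂E₂) = 1/(975×120×10³) + 1/(525×71×10³) = 3.537×10⁻⁸ N⁻¹.
P = 0.0009246 / 3.537×10⁻⁸ = 26140 N = 26.14 kN.
σ_{copper} = P/A₁ = 26140/975 = 26.81 MPa, compressive.

σ ≈ 26.8 MPa (compressive)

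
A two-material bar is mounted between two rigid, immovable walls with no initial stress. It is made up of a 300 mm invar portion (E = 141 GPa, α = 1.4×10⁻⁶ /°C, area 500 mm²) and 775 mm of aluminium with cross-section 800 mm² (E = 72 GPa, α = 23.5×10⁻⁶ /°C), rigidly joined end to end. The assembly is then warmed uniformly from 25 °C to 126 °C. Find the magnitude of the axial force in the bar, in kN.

Free thermal expansion of the whole bar: Σ αᵢΔT Lᵢ = 1.4×10⁻⁶×101×300 + 23.5×10⁻⁶×101×775 = 1.882 mm.
The rigid supports impose zero overall length change; the single axial force P common to all segments must satisfy P Σ Lᵢ/(AᵢEᵢ) = δ_free.
Σ Lᵢ/(AᵢEᵢ) = 300/(500×141×10³) + 775/(800×72×10³) = 1.771×10⁻⁵ mm/N.
P = 1.882 / 1.771×10⁻⁵ = 106300 N = 106.3 kN, compressive.

P ≈ 106 kN (compressive)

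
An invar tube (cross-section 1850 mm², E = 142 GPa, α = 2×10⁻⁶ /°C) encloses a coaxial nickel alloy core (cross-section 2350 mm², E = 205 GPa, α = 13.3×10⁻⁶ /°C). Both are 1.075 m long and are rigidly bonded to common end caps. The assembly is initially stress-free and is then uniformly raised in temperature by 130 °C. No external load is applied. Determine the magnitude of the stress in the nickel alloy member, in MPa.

The nickel alloy has the larger α, so on heating it would change length more than the invar if both were free. The rigid plates force a common final length, so the nickel alloy is put into compression and the invar into tension, with equal and opposite forces P (no external load).
Equating the net (thermal + elastic) strains gives |α₁ − α₂|·ΔT = P·[1/(A₁E₁) + 1/(A₂E₂)].
|α₁ − α₂|·ΔT = 11.3×10⁻⁶ × 130 = 0.001469.
1/(A₁E₁) + 1/(A₂E₂) = 1/(1850×142×10³) + 1/(2350×205×10³) = 5.882×10⁻⁹ N⁻¹.
So P = 0.001469 / 5.882×10⁻⁹ = 249.7 kN.
σ_{nickel alloy} = P/A₂ = 249700/2350 = 106.3 MPa, compressive.

σ ≈ 106 MPa (compressive)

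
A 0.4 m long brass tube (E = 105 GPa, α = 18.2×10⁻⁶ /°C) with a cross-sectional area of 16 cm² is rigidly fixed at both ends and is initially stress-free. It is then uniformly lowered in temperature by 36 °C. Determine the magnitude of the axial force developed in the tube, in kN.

Full restraint means ε = 0, so the stress is σ = EαΔT = 105×10³ × 18.2×10⁻⁶ × 36 = 68.8 MPa.
Then P = σA = 68.8 × 1600 mm² = 110.1 kN, tensile.

P ≈ 110 kN (tensile)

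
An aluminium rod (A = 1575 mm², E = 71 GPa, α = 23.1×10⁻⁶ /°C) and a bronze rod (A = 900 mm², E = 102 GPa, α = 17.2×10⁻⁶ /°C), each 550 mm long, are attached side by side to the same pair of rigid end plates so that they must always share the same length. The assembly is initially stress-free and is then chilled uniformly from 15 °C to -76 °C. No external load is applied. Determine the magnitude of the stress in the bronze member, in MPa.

Equilibrium of a rigid end plate with no external load gives equal and opposite internal forces ±P in the two members. Since α_{aluminium} > α_{bronze}, cooling drives the aluminium into tension and the bronze into compression.
Compatibility of the two members (thermal + elastic change equal): (α₁ − α₂)ΔT = P·[1/(A₁E₁) + 1/(A₂E₂)].
|α₁ − α₂|·ΔT = 5.9×10⁻⁶ × 91 = 0.0005369.
1/(A₁E₁) + 1/(A₂E₂) = 1/(1575×71×10³) + 1/(900×102×10³) = 1.984×10⁻⁸ N⁻¹.
P = 0.0005369 / 1.984×10⁻⁸ = 27070 N = 27.07 kN.
σ_{bronze} = P/A₂ = 27070/900 = 30.07 MPa, compressive.

σ ≈ 30.1 MPa (compressive)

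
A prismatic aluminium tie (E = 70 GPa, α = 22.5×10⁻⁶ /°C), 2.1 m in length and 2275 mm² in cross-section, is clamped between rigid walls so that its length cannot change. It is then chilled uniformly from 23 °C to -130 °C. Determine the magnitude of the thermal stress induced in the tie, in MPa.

With length fixed, the mechanical strain must cancel the thermal strain αΔT = 22.5×10⁻⁶ × 153 = 3442.5×10⁻⁶.
Hence σ = E·αΔT = 70×10³ × 3442.5×10⁻⁶ = 241 MPa, tensile.

σ ≈ 241 MPa (tensile)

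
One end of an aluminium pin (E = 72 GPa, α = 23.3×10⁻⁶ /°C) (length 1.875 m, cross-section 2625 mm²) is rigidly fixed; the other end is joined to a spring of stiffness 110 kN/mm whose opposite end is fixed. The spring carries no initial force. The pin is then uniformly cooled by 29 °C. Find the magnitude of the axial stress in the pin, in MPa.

σ ≈ 25.4 MPa (tensile)

Free thermal contraction: δ_free = αΔT L = 23.3×10⁻⁶ × 29 × 1875 = 1.267 mm.
Let P be the tensile force in the spring. The pin extends elastically by PL/(AE) and the spring stretches by P/k; together these equal δ_free.
So P = δ_free / [L/(AE) + 1/k] = 1.267 / [ 1875/(2625×72×10³) + 1/(110×10³) ].
P = 1.267 / 1.901×10⁻⁵ = 66640 N.
σ = P/A = 66640/2625 = 25.39 MPa.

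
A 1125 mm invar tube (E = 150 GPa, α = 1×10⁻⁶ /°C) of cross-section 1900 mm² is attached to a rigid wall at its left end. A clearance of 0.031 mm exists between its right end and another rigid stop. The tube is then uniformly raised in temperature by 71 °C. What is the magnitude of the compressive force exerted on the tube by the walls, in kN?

If the wall were absent the tube would grow by αΔT L = 1×10⁻⁶ × 71 × 1125 = 0.07987 mm.
The gap closes (δ_free > 0.031 mm) and the wall then resists a further 0.07987 − 0.031 = 0.04887 mm of expansion.
That suppressed elongation corresponds to σ = E·Δ/L = 150×10³ × 0.04887/1125 = 6.517 MPa.
Force on the wall = σA = 6.517 × 1900 mm² = 12.38 kN.

P ≈ 12.4 kN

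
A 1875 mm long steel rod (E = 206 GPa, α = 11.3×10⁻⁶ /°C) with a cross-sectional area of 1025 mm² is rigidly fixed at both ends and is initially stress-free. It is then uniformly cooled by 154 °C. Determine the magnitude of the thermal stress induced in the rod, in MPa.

Because both ends are immovable the net strain is zero, and the suppressed thermal strain is αΔT = 11.3×10⁻⁶ × 154 = 1740.2×10⁻⁶.
σ = EαΔT = 206×10³ × 11.3×10⁻⁶ × 154 = 358.5 MPa (tensile; the rod is trying to contract).

σ ≈ 358 MPa (tensile)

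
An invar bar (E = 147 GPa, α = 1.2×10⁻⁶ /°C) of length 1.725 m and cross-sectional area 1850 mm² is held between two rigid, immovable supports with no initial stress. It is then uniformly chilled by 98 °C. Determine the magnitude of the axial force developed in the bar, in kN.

The ends cannot move, so σ = EαΔT = 147×10³ × 1.2×10⁻⁶ × 98 = 17.29 MPa.
Axial force P = σA = 17.29 × 1850 = 31980 N = 31.98 kN, tensile.

P ≈ 32 kN (tensile)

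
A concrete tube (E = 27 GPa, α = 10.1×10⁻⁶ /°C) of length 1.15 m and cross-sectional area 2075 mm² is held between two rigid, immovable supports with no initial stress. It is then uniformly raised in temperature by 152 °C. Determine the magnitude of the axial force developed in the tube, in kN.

P ≈ 86 kN (compressive)

The ends cannot move, so σ = EαΔT = 27×10³ × 10.1×10⁻⁶ × 152 = 41.45 MPa.
P = AEαΔT = 2075 × 27×10³ × 10.1×10⁻⁶ × 152 = 86.01 kN (compressive).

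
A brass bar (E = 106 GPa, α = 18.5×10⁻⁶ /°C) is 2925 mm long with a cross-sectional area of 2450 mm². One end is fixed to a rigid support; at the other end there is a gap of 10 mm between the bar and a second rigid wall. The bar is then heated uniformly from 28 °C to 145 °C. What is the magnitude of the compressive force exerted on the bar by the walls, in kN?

P ≈ 0 kN

If the wall were absent the bar would grow by αΔT L = 18.5×10⁻⁶ × 117 × 2925 = 6.331 mm.
Since δ_free = 6.33 mm is less than the 10 mm gap, the bar never touches the wall. No axial force develops.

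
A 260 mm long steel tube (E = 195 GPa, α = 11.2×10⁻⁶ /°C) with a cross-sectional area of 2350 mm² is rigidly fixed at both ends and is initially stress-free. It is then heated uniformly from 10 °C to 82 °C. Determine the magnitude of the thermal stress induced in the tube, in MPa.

σ ≈ 157 MPa (compressive)

With length fixed, the mechanical strain must cancel the thermal strain αΔT = 11.2×10⁻⁶ × 72 = 806.4×10⁻⁶.
Hence σ = E·αΔT = 195×10³ × 806.4×10⁻⁶ = 157.2 MPa, compressive.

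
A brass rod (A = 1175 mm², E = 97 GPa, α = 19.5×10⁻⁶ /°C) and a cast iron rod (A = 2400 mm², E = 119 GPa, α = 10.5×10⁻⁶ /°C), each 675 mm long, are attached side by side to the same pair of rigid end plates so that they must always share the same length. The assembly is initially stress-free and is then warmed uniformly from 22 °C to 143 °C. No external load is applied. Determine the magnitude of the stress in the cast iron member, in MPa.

Both members must finish at the same length. With the larger α, the brass tends to over-expand; the plates restrain it, putting the brass in compression and the cast iron in tension. With no external load the two internal forces are equal and opposite, magnitude P.
Setting the final lengths equal and cancelling L: (α₁ − α₂)ΔT = P/(A₁E₁) + P/(A₂E₂).
|α₁ − α₂|·ΔT = 9×10⁻⁶ × 121 = 0.001089.
1/(A₁E₁) + 1/(A₂E₂) = 1/(1175×97×10³) + 1/(2400×119×10³) = 1.228×10⁻⁸ N⁻¹.
P = 0.001089 / 1.228×10⁻⁸ = 88720 N = 88.72 kN.
σ_{cast iron} = P/A₂ = 88720/2400 = 36.96 MPa, tensile.

σ ≈ 37 MPa (tensile)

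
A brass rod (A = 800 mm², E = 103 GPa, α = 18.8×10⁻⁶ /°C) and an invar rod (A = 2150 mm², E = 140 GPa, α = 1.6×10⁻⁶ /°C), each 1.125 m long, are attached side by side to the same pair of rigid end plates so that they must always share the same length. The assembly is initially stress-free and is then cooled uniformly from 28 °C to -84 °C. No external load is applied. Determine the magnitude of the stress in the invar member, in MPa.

The brass has the larger α, so on cooling it would change length more than the invar if both were free. The rigid plates force a common final length, so the brass is put into tension and the invar into compression, with equal and opposite forces P (no external load).
Compatibility of the two members (thermal + elastic change equal): (α₁ − α₂)ΔT = P·[1/(A₁E₁) + 1/(A₂E₂)].
|α₁ − α₂|·ΔT = 17.2×10⁻⁶ × 112 = 0.001926.
1/(A₁E₁) + 1/(A₂E₂) = 1/(800×103×10³) + 1/(2150×140×10³) = 1.546×10⁻⁸ N⁻¹.
So P = 0.001926 / 1.546×10⁻⁸ = 124.6 kN.
σ_{invar} = P/A₂ = 124600/2150 = 57.96 MPa, compressive.

σ ≈ 58 MPa (compressive)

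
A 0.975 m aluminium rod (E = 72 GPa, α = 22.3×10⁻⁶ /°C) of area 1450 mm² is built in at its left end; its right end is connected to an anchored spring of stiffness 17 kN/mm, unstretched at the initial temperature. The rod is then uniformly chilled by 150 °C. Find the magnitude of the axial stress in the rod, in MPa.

σ ≈ 33 MPa (tensile)

The unrestrained thermal change is αΔT L = 22.3×10⁻⁶ × 150 × 975 = 3.261 mm.
With a force P in the spring, the elastic change of the rod is PL/(AE) and that of the spring is P/k; compatibility requires their sum to equal δ_free.
So P = δ_free / [L/(AE) + 1/k] = 3.261 / [ 975/(1450×72×10³) + 1/(17×10³) ].
P = 3.261 / 6.816×10⁻⁵ = 47850 N.
σ = P/A = 47850/1450 = 33 MPa.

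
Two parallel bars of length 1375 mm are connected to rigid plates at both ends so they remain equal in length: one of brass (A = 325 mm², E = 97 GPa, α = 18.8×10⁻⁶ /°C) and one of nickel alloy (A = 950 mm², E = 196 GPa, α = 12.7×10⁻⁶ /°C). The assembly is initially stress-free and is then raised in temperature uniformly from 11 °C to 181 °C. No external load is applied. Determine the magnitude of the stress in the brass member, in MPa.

σ ≈ 86 MPa (compressive)

Equilibrium of a rigid end plate with no external load gives equal and opposite internal forces ±P in the two members. Since α_{brass} > α_{nickel alloy}, heating drives the brass into compression and the nickel alloy into tension.
Compatibility of the two members (thermal + elastic change equal): (α₁ − α₂)ΔT = P·[1/(A₁E₁) + 1/(A₂E₂)].
|α₁ − α₂|·ΔT = 6.1×10⁻⁶ × 170 = 0.001037.
1/(A₁E₁) + 1/(A₂E₂) = 1/(325×97×10³) + 1/(950×196×10³) = 3.709×10⁻⁸ N⁻¹.
So P = 0.001037 / 3.709×10⁻⁸ = 27.96 kN.
σ_{brass} = P/A₁ = 27960/325 = 86.02 MPa, compressive.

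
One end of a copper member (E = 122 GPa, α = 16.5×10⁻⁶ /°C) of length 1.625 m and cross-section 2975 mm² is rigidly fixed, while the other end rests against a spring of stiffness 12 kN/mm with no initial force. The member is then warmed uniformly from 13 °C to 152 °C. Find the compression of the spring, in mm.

δ ≈ 3.54 mm

The unrestrained thermal change is αΔT L = 16.5×10⁻⁶ × 139 × 1625 = 3.727 mm.
With a force P in the spring, the elastic change of the member is PL/(AE) and that of the spring is P/k; compatibility requires their sum to equal δ_free.
P [ L/(AE) + 1/k ] = δ_free → P [ 1625/(2975×122×10³) + 1/(12×10³) ] = 3.727.
P = 3.727 / 8.781×10⁻⁵ = 42440 N.
Spring compression = P/k = 42440/(12×10³) = 3.537 mm.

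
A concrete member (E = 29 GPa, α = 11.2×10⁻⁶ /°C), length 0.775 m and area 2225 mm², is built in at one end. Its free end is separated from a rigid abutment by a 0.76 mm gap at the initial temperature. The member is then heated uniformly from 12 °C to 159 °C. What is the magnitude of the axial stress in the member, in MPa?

Free thermal elongation = αΔT L = 11.2×10⁻⁶ × 147 × 775 = 1.276 mm.
This exceeds the 0.76 mm gap, so the wall pushes back. The portion of expansion that must be recovered elastically is δ_free − gap = 1.276 − 0.76 = 0.516 mm.
That suppressed elongation corresponds to σ = E·Δ/L = 29×10³ × 0.516/775 = 19.31 MPa.

σ ≈ 19.3 MPa (compressive)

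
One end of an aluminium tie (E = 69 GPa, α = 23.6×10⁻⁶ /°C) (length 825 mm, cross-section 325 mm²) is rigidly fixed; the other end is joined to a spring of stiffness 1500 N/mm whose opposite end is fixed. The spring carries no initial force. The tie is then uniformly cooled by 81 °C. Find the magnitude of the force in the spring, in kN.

P ≈ 2.24 kN

The unrestrained thermal change is αΔT L = 23.6×10⁻⁶ × 81 × 825 = 1.577 mm.
With a force P in the spring, the elastic change of the tie is PL/(AE) and that of the spring is P/k; compatibility requires their sum to equal δ_free.
P [ L/(AE) + 1/k ] = δ_free → P [ 825/(325×69×10³) + 1/(1500) ] = 1.577.
P = 1.577 / 0.0007035 = 2242 N.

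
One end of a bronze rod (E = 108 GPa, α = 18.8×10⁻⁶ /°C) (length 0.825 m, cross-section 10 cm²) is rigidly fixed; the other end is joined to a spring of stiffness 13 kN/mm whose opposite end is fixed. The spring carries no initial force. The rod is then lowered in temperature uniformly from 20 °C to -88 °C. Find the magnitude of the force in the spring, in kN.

P ≈ 19.8 kN

Free thermal contraction: δ_free = αΔT L = 18.8×10⁻⁶ × 108 × 825 = 1.675 mm.
With a force P in the spring, the elastic change of the rod is PL/(AE) and that of the spring is P/k; compatibility requires their sum to equal δ_free.
So P = δ_free / [L/(AE) + 1/k] = 1.675 / [ 825/(1000×108×10³) + 1/(13×10³) ].
P = 1.675 / 8.456×10⁻⁵ = 19810 N.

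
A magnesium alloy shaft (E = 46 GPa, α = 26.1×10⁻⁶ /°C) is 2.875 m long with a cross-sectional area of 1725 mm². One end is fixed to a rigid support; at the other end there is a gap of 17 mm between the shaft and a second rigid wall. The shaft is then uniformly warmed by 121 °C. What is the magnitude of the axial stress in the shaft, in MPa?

σ ≈ 0 MPa

If the wall were absent the shaft would grow by αΔT L = 26.1×10⁻⁶ × 121 × 2875 = 9.08 mm.
Since δ_free = 9.08 mm is less than the 17 mm gap, the shaft never touches the wall. No axial force develops.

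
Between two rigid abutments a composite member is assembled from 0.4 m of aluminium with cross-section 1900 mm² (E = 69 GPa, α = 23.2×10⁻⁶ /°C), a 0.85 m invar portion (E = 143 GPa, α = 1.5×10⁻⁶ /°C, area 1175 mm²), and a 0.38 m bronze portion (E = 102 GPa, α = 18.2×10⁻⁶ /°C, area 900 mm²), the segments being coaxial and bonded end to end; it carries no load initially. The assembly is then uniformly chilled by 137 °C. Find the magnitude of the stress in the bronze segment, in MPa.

σ ≈ 217 MPa (tensile)

If the supports were absent, the total length change would be Σ αᵢΔT Lᵢ = 23.2×10⁻⁶×137×400 + 1.5×10⁻⁶×137×850 + 18.2×10⁻⁶×137×380 = 2.394 mm.
The rigid supports impose zero overall length change; the single axial force P common to all segments must satisfy P Σ Lᵢ/(AᵢEᵢ) = δ_free.
The series flexibility is Σ Lᵢ/(AᵢEᵢ) = 400/(1900×69×10³) + 850/(1175×143×10³) + 380/(900×102×10³) = 1.225×10⁻⁵ mm/N.
So P = 2.394 / 1.225×10⁻⁵ = 195.4 kN, tensile.
σ_{bronze} = P / A = 195400 / 900 = 217.1 MPa.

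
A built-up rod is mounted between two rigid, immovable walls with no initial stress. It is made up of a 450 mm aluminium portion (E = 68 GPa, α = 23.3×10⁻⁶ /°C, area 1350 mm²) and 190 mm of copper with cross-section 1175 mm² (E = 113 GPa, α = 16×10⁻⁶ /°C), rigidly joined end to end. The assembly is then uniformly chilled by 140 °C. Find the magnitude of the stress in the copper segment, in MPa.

σ ≈ 254 MPa (tensile)

With the walls removed the bar would change length by δ_free = Σ αᵢΔT Lᵢ = 23.3×10⁻⁶×140×450 + 16×10⁻⁶×140×190 = 1.893 mm.
The rigid supports impose zero overall length change; the single axial force P common to all segments must satisfy P Σ Lᵢ/(AᵢEᵢ) = δ_free.
The series flexibility is Σ Lᵢ/(AᵢEᵢ) = 450/(1350×68×10³) + 190/(1175×113×10³) = 6.333×10⁻⁶ mm/N.
P = 1.893 / 6.333×10⁻⁶ = 299000 N = 299 kN, tensile.
σ_{copper} = P / A = 299000 / 1175 = 254.5 MPa.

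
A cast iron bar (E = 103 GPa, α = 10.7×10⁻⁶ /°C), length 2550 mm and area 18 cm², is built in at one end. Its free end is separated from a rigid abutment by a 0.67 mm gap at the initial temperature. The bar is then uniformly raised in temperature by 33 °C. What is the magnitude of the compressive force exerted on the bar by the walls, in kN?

Free thermal elongation = αΔT L = 10.7×10⁻⁶ × 33 × 2550 = 0.9004 mm.
The gap closes (δ_free > 0.67 mm) and the wall then resists a further 0.9004 − 0.67 = 0.2304 mm of expansion.
Compatibility: PL/(AE) = 0.2304 mm, so σ = P/A = E × (0.2304/2550) = 9.307 MPa.
P = σA = 9.307 × 1800 = 16.75 kN.

P ≈ 16.8 kN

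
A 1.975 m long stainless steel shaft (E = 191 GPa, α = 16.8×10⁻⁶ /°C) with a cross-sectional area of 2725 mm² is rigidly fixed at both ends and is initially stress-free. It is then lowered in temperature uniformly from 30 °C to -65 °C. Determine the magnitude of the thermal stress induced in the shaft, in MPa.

The supports are rigid, so the total axial strain is zero. The restrained thermal strain is ε = αΔT = 16.8×10⁻⁶ × 95 = 1596×10⁻⁶.
The stress required to suppress this strain is σ = Eε = 191×10³ × 1596×10⁻⁶ = 304.8 MPa, tensile since the shaft is trying to contract.

σ ≈ 305 MPa (tensile)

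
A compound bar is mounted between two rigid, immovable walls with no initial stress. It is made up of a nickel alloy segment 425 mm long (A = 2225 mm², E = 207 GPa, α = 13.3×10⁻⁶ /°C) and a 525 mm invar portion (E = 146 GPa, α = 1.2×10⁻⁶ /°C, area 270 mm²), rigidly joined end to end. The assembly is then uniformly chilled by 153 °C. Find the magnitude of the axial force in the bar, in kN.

P ≈ 67.5 kN (tensile)

Free thermal contraction of the whole bar: Σ αᵢΔT Lᵢ = 13.3×10⁻⁶×153×425 + 1.2×10⁻⁶×153×525 = 0.9612 mm.
The walls prevent any net length change, so an axial force P (same in every segment) develops. Compatibility: P · Σ Lᵢ/(AᵢEᵢ) = δ_free.
Σ Lᵢ/(AᵢEᵢ) = 425/(2225×207×10³) + 525/(270×146×10³) = 1.424×10⁻⁵ mm/N.
Hence P = δ_free / Σ(L/AE) = 0.9612/1.424×10⁻⁵ = 67.5 kN (tensile).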